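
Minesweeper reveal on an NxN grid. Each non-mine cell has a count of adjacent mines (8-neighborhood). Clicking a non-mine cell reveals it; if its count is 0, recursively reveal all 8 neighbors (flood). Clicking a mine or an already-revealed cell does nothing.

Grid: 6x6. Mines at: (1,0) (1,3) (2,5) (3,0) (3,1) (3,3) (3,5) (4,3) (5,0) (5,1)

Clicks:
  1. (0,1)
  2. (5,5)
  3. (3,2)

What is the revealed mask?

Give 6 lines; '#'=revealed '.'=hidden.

Answer: .#....
......
......
..#...
....##
....##

Derivation:
Click 1 (0,1) count=1: revealed 1 new [(0,1)] -> total=1
Click 2 (5,5) count=0: revealed 4 new [(4,4) (4,5) (5,4) (5,5)] -> total=5
Click 3 (3,2) count=3: revealed 1 new [(3,2)] -> total=6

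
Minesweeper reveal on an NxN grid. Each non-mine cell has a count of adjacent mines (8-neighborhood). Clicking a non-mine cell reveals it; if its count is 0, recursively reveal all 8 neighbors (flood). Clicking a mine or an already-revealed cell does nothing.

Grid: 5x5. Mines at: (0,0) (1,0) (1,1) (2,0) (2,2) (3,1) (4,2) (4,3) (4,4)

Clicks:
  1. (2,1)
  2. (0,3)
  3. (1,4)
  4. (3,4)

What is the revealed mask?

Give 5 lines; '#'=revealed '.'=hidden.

Click 1 (2,1) count=5: revealed 1 new [(2,1)] -> total=1
Click 2 (0,3) count=0: revealed 10 new [(0,2) (0,3) (0,4) (1,2) (1,3) (1,4) (2,3) (2,4) (3,3) (3,4)] -> total=11
Click 3 (1,4) count=0: revealed 0 new [(none)] -> total=11
Click 4 (3,4) count=2: revealed 0 new [(none)] -> total=11

Answer: ..###
..###
.#.##
...##
.....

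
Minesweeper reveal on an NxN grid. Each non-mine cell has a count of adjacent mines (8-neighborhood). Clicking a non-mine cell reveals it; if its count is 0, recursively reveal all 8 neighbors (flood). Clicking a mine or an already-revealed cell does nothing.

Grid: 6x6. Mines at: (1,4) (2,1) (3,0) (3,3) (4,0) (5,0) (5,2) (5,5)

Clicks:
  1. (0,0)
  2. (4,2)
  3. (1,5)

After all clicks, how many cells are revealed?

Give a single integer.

Click 1 (0,0) count=0: revealed 8 new [(0,0) (0,1) (0,2) (0,3) (1,0) (1,1) (1,2) (1,3)] -> total=8
Click 2 (4,2) count=2: revealed 1 new [(4,2)] -> total=9
Click 3 (1,5) count=1: revealed 1 new [(1,5)] -> total=10

Answer: 10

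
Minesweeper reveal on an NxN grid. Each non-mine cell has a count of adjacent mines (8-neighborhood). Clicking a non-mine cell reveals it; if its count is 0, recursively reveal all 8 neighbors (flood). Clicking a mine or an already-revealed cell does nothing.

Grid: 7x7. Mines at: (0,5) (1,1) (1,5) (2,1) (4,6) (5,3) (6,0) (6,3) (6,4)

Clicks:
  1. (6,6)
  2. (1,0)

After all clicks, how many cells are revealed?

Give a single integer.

Click 1 (6,6) count=0: revealed 4 new [(5,5) (5,6) (6,5) (6,6)] -> total=4
Click 2 (1,0) count=2: revealed 1 new [(1,0)] -> total=5

Answer: 5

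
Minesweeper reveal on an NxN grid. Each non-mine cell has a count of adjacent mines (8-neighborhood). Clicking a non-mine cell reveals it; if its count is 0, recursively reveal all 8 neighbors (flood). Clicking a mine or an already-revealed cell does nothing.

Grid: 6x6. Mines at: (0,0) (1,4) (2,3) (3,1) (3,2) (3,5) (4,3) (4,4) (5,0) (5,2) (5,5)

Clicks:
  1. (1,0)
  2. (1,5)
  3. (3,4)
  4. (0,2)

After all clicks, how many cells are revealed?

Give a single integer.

Answer: 9

Derivation:
Click 1 (1,0) count=1: revealed 1 new [(1,0)] -> total=1
Click 2 (1,5) count=1: revealed 1 new [(1,5)] -> total=2
Click 3 (3,4) count=4: revealed 1 new [(3,4)] -> total=3
Click 4 (0,2) count=0: revealed 6 new [(0,1) (0,2) (0,3) (1,1) (1,2) (1,3)] -> total=9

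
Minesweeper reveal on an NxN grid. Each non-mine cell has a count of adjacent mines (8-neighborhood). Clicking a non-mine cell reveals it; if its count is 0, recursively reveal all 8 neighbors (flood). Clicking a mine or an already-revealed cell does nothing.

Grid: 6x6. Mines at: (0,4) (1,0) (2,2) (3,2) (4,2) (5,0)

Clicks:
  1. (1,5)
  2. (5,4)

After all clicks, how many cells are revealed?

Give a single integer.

Answer: 15

Derivation:
Click 1 (1,5) count=1: revealed 1 new [(1,5)] -> total=1
Click 2 (5,4) count=0: revealed 14 new [(1,3) (1,4) (2,3) (2,4) (2,5) (3,3) (3,4) (3,5) (4,3) (4,4) (4,5) (5,3) (5,4) (5,5)] -> total=15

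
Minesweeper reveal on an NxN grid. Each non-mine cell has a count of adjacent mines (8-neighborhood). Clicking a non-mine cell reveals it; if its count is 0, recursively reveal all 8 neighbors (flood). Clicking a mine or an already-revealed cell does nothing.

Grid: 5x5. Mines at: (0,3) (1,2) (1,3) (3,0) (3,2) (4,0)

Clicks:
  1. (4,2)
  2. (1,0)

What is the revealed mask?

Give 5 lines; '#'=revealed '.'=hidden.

Answer: ##...
##...
##...
.....
..#..

Derivation:
Click 1 (4,2) count=1: revealed 1 new [(4,2)] -> total=1
Click 2 (1,0) count=0: revealed 6 new [(0,0) (0,1) (1,0) (1,1) (2,0) (2,1)] -> total=7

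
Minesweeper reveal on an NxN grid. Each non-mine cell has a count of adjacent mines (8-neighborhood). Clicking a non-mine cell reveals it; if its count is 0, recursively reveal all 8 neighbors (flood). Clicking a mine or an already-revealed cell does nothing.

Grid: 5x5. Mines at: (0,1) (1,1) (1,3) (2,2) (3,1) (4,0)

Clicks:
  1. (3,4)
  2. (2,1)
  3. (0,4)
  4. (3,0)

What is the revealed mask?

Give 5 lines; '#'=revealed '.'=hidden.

Click 1 (3,4) count=0: revealed 8 new [(2,3) (2,4) (3,2) (3,3) (3,4) (4,2) (4,3) (4,4)] -> total=8
Click 2 (2,1) count=3: revealed 1 new [(2,1)] -> total=9
Click 3 (0,4) count=1: revealed 1 new [(0,4)] -> total=10
Click 4 (3,0) count=2: revealed 1 new [(3,0)] -> total=11

Answer: ....#
.....
.#.##
#.###
..###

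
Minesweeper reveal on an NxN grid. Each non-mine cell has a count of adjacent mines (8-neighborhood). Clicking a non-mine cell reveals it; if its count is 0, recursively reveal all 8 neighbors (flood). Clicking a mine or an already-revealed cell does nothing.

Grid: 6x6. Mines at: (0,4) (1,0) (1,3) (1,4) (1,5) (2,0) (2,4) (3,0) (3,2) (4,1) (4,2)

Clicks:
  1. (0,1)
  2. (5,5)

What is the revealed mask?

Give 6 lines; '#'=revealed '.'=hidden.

Click 1 (0,1) count=1: revealed 1 new [(0,1)] -> total=1
Click 2 (5,5) count=0: revealed 9 new [(3,3) (3,4) (3,5) (4,3) (4,4) (4,5) (5,3) (5,4) (5,5)] -> total=10

Answer: .#....
......
......
...###
...###
...###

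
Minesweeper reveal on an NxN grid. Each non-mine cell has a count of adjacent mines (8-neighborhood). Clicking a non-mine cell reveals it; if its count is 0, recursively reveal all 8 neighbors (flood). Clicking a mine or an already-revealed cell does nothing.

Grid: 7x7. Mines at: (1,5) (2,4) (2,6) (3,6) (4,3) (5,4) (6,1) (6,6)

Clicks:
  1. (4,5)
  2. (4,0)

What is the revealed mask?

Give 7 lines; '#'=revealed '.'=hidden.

Click 1 (4,5) count=2: revealed 1 new [(4,5)] -> total=1
Click 2 (4,0) count=0: revealed 24 new [(0,0) (0,1) (0,2) (0,3) (0,4) (1,0) (1,1) (1,2) (1,3) (1,4) (2,0) (2,1) (2,2) (2,3) (3,0) (3,1) (3,2) (3,3) (4,0) (4,1) (4,2) (5,0) (5,1) (5,2)] -> total=25

Answer: #####..
#####..
####...
####...
###..#.
###....
.......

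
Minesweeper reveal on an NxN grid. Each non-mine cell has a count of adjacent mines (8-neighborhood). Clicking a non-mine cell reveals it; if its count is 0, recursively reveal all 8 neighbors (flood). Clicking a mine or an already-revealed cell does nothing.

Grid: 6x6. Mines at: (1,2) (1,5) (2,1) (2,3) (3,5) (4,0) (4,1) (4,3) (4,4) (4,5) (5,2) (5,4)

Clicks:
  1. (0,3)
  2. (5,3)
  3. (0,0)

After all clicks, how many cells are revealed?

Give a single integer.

Click 1 (0,3) count=1: revealed 1 new [(0,3)] -> total=1
Click 2 (5,3) count=4: revealed 1 new [(5,3)] -> total=2
Click 3 (0,0) count=0: revealed 4 new [(0,0) (0,1) (1,0) (1,1)] -> total=6

Answer: 6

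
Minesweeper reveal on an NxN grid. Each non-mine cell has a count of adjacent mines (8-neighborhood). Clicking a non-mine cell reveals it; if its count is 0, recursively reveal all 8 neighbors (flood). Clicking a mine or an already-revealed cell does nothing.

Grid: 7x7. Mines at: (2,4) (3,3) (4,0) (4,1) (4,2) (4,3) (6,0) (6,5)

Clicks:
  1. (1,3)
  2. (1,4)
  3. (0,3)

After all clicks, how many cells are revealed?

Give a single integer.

Answer: 32

Derivation:
Click 1 (1,3) count=1: revealed 1 new [(1,3)] -> total=1
Click 2 (1,4) count=1: revealed 1 new [(1,4)] -> total=2
Click 3 (0,3) count=0: revealed 30 new [(0,0) (0,1) (0,2) (0,3) (0,4) (0,5) (0,6) (1,0) (1,1) (1,2) (1,5) (1,6) (2,0) (2,1) (2,2) (2,3) (2,5) (2,6) (3,0) (3,1) (3,2) (3,4) (3,5) (3,6) (4,4) (4,5) (4,6) (5,4) (5,5) (5,6)] -> total=32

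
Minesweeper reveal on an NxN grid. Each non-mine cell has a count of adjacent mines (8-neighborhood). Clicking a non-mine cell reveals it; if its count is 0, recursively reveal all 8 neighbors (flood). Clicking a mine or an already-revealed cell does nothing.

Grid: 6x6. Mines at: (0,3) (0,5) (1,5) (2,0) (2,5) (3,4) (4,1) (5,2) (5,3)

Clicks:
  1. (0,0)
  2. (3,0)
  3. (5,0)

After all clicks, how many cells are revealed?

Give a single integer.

Click 1 (0,0) count=0: revealed 6 new [(0,0) (0,1) (0,2) (1,0) (1,1) (1,2)] -> total=6
Click 2 (3,0) count=2: revealed 1 new [(3,0)] -> total=7
Click 3 (5,0) count=1: revealed 1 new [(5,0)] -> total=8

Answer: 8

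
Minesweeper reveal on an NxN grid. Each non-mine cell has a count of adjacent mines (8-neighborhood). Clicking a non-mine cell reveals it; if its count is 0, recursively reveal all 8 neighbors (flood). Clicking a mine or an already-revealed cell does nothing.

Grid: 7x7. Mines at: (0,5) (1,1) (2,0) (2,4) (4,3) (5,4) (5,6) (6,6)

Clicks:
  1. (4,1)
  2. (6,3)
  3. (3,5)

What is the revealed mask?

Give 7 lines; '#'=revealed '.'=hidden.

Click 1 (4,1) count=0: revealed 14 new [(3,0) (3,1) (3,2) (4,0) (4,1) (4,2) (5,0) (5,1) (5,2) (5,3) (6,0) (6,1) (6,2) (6,3)] -> total=14
Click 2 (6,3) count=1: revealed 0 new [(none)] -> total=14
Click 3 (3,5) count=1: revealed 1 new [(3,5)] -> total=15

Answer: .......
.......
.......
###..#.
###....
####...
####...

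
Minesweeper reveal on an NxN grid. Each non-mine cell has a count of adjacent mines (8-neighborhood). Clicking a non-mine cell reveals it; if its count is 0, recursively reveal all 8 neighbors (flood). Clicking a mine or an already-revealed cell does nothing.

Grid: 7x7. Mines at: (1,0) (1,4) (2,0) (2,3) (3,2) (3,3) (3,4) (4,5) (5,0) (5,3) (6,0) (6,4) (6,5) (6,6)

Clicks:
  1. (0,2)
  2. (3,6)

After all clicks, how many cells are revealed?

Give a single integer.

Answer: 7

Derivation:
Click 1 (0,2) count=0: revealed 6 new [(0,1) (0,2) (0,3) (1,1) (1,2) (1,3)] -> total=6
Click 2 (3,6) count=1: revealed 1 new [(3,6)] -> total=7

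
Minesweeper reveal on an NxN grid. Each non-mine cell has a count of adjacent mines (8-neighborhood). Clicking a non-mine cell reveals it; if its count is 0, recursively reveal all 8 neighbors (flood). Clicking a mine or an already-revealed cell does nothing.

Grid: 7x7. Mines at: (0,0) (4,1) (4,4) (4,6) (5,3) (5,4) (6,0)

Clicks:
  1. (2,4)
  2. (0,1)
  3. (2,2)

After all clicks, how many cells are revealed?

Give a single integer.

Answer: 27

Derivation:
Click 1 (2,4) count=0: revealed 27 new [(0,1) (0,2) (0,3) (0,4) (0,5) (0,6) (1,0) (1,1) (1,2) (1,3) (1,4) (1,5) (1,6) (2,0) (2,1) (2,2) (2,3) (2,4) (2,5) (2,6) (3,0) (3,1) (3,2) (3,3) (3,4) (3,5) (3,6)] -> total=27
Click 2 (0,1) count=1: revealed 0 new [(none)] -> total=27
Click 3 (2,2) count=0: revealed 0 new [(none)] -> total=27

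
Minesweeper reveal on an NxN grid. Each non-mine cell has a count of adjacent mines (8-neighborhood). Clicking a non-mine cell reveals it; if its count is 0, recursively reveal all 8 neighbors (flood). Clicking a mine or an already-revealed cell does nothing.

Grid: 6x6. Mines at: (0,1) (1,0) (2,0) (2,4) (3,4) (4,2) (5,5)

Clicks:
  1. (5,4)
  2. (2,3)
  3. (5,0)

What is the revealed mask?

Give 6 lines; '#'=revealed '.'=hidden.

Click 1 (5,4) count=1: revealed 1 new [(5,4)] -> total=1
Click 2 (2,3) count=2: revealed 1 new [(2,3)] -> total=2
Click 3 (5,0) count=0: revealed 6 new [(3,0) (3,1) (4,0) (4,1) (5,0) (5,1)] -> total=8

Answer: ......
......
...#..
##....
##....
##..#.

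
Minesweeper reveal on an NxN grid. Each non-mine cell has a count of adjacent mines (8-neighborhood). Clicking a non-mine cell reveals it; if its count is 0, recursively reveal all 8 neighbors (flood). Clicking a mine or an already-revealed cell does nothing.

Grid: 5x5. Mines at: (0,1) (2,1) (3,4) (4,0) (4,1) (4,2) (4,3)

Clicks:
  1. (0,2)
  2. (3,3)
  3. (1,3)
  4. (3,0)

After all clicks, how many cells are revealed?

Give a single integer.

Answer: 11

Derivation:
Click 1 (0,2) count=1: revealed 1 new [(0,2)] -> total=1
Click 2 (3,3) count=3: revealed 1 new [(3,3)] -> total=2
Click 3 (1,3) count=0: revealed 8 new [(0,3) (0,4) (1,2) (1,3) (1,4) (2,2) (2,3) (2,4)] -> total=10
Click 4 (3,0) count=3: revealed 1 new [(3,0)] -> total=11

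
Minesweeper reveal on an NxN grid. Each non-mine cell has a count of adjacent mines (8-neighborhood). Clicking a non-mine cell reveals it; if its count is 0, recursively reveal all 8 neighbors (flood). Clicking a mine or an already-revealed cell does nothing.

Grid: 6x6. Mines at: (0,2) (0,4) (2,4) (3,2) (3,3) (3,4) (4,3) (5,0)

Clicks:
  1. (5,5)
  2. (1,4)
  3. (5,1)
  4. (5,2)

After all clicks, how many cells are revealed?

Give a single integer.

Click 1 (5,5) count=0: revealed 4 new [(4,4) (4,5) (5,4) (5,5)] -> total=4
Click 2 (1,4) count=2: revealed 1 new [(1,4)] -> total=5
Click 3 (5,1) count=1: revealed 1 new [(5,1)] -> total=6
Click 4 (5,2) count=1: revealed 1 new [(5,2)] -> total=7

Answer: 7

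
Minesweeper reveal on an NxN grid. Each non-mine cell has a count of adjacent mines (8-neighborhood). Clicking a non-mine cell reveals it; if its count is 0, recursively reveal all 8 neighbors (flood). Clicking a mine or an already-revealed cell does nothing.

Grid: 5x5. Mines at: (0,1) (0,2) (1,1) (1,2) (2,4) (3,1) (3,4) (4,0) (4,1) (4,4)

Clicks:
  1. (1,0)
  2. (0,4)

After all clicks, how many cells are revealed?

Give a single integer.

Answer: 5

Derivation:
Click 1 (1,0) count=2: revealed 1 new [(1,0)] -> total=1
Click 2 (0,4) count=0: revealed 4 new [(0,3) (0,4) (1,3) (1,4)] -> total=5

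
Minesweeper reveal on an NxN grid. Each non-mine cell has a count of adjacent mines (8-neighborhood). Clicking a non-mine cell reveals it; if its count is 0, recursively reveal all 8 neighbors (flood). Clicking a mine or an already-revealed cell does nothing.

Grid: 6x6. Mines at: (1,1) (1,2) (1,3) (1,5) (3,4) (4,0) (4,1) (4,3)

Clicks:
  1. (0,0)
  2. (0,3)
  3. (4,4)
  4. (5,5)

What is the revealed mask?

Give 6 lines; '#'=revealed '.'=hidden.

Answer: #..#..
......
......
......
....##
....##

Derivation:
Click 1 (0,0) count=1: revealed 1 new [(0,0)] -> total=1
Click 2 (0,3) count=2: revealed 1 new [(0,3)] -> total=2
Click 3 (4,4) count=2: revealed 1 new [(4,4)] -> total=3
Click 4 (5,5) count=0: revealed 3 new [(4,5) (5,4) (5,5)] -> total=6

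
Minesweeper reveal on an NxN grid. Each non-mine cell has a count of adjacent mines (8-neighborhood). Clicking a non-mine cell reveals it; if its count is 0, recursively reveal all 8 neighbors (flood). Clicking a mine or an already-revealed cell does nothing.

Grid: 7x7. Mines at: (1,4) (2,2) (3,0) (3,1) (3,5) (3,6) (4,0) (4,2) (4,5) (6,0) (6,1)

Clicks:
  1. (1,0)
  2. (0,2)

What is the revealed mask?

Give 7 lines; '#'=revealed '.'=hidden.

Answer: ####...
####...
##.....
.......
.......
.......
.......

Derivation:
Click 1 (1,0) count=0: revealed 10 new [(0,0) (0,1) (0,2) (0,3) (1,0) (1,1) (1,2) (1,3) (2,0) (2,1)] -> total=10
Click 2 (0,2) count=0: revealed 0 new [(none)] -> total=10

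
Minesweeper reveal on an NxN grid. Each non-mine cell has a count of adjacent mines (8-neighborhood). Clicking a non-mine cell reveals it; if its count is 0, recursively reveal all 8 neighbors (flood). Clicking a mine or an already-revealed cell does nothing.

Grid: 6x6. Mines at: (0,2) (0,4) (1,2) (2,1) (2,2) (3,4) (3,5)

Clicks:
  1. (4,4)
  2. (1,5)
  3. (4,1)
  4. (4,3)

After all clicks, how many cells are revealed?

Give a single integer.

Click 1 (4,4) count=2: revealed 1 new [(4,4)] -> total=1
Click 2 (1,5) count=1: revealed 1 new [(1,5)] -> total=2
Click 3 (4,1) count=0: revealed 15 new [(3,0) (3,1) (3,2) (3,3) (4,0) (4,1) (4,2) (4,3) (4,5) (5,0) (5,1) (5,2) (5,3) (5,4) (5,5)] -> total=17
Click 4 (4,3) count=1: revealed 0 new [(none)] -> total=17

Answer: 17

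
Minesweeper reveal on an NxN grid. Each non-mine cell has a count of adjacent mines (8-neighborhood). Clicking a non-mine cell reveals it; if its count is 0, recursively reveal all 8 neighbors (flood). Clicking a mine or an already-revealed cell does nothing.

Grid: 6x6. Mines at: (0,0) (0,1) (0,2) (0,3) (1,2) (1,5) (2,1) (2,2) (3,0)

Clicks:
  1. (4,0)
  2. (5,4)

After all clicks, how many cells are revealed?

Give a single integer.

Answer: 20

Derivation:
Click 1 (4,0) count=1: revealed 1 new [(4,0)] -> total=1
Click 2 (5,4) count=0: revealed 19 new [(2,3) (2,4) (2,5) (3,1) (3,2) (3,3) (3,4) (3,5) (4,1) (4,2) (4,3) (4,4) (4,5) (5,0) (5,1) (5,2) (5,3) (5,4) (5,5)] -> total=20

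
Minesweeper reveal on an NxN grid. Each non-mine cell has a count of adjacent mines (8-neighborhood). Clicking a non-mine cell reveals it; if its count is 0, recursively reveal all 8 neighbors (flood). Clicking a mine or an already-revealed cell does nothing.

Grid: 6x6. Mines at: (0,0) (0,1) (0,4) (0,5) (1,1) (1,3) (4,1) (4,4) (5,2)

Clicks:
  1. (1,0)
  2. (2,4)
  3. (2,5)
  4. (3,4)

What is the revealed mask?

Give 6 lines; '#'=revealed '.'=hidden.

Answer: ......
#...##
....##
....##
......
......

Derivation:
Click 1 (1,0) count=3: revealed 1 new [(1,0)] -> total=1
Click 2 (2,4) count=1: revealed 1 new [(2,4)] -> total=2
Click 3 (2,5) count=0: revealed 5 new [(1,4) (1,5) (2,5) (3,4) (3,5)] -> total=7
Click 4 (3,4) count=1: revealed 0 new [(none)] -> total=7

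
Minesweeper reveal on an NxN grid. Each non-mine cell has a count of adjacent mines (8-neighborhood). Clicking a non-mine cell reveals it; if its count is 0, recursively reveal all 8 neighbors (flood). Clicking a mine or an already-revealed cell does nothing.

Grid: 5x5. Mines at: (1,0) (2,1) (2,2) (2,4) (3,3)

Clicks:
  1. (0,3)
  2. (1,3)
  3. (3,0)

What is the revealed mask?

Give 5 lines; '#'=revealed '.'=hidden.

Click 1 (0,3) count=0: revealed 8 new [(0,1) (0,2) (0,3) (0,4) (1,1) (1,2) (1,3) (1,4)] -> total=8
Click 2 (1,3) count=2: revealed 0 new [(none)] -> total=8
Click 3 (3,0) count=1: revealed 1 new [(3,0)] -> total=9

Answer: .####
.####
.....
#....
.....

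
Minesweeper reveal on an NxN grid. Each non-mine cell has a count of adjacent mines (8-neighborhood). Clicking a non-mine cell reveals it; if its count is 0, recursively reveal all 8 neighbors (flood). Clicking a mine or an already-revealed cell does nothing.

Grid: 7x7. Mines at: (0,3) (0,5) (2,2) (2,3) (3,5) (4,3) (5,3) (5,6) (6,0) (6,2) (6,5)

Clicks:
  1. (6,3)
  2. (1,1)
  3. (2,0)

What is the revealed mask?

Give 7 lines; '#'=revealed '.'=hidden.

Click 1 (6,3) count=2: revealed 1 new [(6,3)] -> total=1
Click 2 (1,1) count=1: revealed 1 new [(1,1)] -> total=2
Click 3 (2,0) count=0: revealed 16 new [(0,0) (0,1) (0,2) (1,0) (1,2) (2,0) (2,1) (3,0) (3,1) (3,2) (4,0) (4,1) (4,2) (5,0) (5,1) (5,2)] -> total=18

Answer: ###....
###....
##.....
###....
###....
###....
...#...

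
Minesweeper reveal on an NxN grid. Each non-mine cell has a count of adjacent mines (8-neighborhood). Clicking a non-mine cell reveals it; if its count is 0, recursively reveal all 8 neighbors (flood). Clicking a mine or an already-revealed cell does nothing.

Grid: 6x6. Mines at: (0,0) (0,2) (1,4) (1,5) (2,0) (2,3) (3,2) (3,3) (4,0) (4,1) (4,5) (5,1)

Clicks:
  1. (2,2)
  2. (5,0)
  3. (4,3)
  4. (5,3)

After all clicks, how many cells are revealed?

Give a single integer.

Click 1 (2,2) count=3: revealed 1 new [(2,2)] -> total=1
Click 2 (5,0) count=3: revealed 1 new [(5,0)] -> total=2
Click 3 (4,3) count=2: revealed 1 new [(4,3)] -> total=3
Click 4 (5,3) count=0: revealed 5 new [(4,2) (4,4) (5,2) (5,3) (5,4)] -> total=8

Answer: 8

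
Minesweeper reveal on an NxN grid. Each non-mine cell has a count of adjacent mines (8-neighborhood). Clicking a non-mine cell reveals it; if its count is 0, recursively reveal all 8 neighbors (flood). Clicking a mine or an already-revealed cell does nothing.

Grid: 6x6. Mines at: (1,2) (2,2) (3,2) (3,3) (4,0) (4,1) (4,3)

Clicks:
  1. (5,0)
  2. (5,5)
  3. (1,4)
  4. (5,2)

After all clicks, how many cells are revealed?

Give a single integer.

Click 1 (5,0) count=2: revealed 1 new [(5,0)] -> total=1
Click 2 (5,5) count=0: revealed 15 new [(0,3) (0,4) (0,5) (1,3) (1,4) (1,5) (2,3) (2,4) (2,5) (3,4) (3,5) (4,4) (4,5) (5,4) (5,5)] -> total=16
Click 3 (1,4) count=0: revealed 0 new [(none)] -> total=16
Click 4 (5,2) count=2: revealed 1 new [(5,2)] -> total=17

Answer: 17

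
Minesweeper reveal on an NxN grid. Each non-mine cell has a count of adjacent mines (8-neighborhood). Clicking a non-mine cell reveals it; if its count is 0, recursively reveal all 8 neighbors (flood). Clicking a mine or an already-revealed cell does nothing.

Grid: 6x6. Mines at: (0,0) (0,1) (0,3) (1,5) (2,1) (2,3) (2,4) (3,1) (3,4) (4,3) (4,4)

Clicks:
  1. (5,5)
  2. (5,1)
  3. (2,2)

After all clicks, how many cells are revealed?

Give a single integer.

Answer: 8

Derivation:
Click 1 (5,5) count=1: revealed 1 new [(5,5)] -> total=1
Click 2 (5,1) count=0: revealed 6 new [(4,0) (4,1) (4,2) (5,0) (5,1) (5,2)] -> total=7
Click 3 (2,2) count=3: revealed 1 new [(2,2)] -> total=8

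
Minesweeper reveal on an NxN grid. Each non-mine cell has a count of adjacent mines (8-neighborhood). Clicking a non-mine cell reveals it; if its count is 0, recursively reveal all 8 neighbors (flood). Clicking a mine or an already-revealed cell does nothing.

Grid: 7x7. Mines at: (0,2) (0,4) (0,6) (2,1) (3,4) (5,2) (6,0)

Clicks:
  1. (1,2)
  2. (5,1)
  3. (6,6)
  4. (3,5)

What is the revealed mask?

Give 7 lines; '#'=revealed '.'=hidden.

Click 1 (1,2) count=2: revealed 1 new [(1,2)] -> total=1
Click 2 (5,1) count=2: revealed 1 new [(5,1)] -> total=2
Click 3 (6,6) count=0: revealed 18 new [(1,5) (1,6) (2,5) (2,6) (3,5) (3,6) (4,3) (4,4) (4,5) (4,6) (5,3) (5,4) (5,5) (5,6) (6,3) (6,4) (6,5) (6,6)] -> total=20
Click 4 (3,5) count=1: revealed 0 new [(none)] -> total=20

Answer: .......
..#..##
.....##
.....##
...####
.#.####
...####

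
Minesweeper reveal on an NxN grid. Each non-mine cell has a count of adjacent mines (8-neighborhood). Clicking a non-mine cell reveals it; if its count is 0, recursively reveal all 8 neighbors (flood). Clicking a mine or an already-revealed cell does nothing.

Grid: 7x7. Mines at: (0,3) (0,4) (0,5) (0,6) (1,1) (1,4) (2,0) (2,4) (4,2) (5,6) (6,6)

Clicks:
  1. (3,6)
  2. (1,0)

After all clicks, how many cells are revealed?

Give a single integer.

Answer: 9

Derivation:
Click 1 (3,6) count=0: revealed 8 new [(1,5) (1,6) (2,5) (2,6) (3,5) (3,6) (4,5) (4,6)] -> total=8
Click 2 (1,0) count=2: revealed 1 new [(1,0)] -> total=9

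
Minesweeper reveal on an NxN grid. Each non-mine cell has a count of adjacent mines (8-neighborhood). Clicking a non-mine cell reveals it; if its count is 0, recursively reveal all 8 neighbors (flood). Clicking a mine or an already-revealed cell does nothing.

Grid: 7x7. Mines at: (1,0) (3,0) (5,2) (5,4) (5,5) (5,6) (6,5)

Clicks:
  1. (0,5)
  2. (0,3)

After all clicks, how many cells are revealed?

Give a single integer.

Answer: 30

Derivation:
Click 1 (0,5) count=0: revealed 30 new [(0,1) (0,2) (0,3) (0,4) (0,5) (0,6) (1,1) (1,2) (1,3) (1,4) (1,5) (1,6) (2,1) (2,2) (2,3) (2,4) (2,5) (2,6) (3,1) (3,2) (3,3) (3,4) (3,5) (3,6) (4,1) (4,2) (4,3) (4,4) (4,5) (4,6)] -> total=30
Click 2 (0,3) count=0: revealed 0 new [(none)] -> total=30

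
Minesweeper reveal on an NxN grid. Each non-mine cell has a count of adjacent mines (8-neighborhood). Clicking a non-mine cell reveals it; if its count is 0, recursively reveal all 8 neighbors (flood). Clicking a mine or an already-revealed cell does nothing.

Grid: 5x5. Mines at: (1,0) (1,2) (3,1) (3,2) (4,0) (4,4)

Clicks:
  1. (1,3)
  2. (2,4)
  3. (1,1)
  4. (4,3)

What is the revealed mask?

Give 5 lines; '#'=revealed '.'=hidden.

Answer: ...##
.#.##
...##
...##
...#.

Derivation:
Click 1 (1,3) count=1: revealed 1 new [(1,3)] -> total=1
Click 2 (2,4) count=0: revealed 7 new [(0,3) (0,4) (1,4) (2,3) (2,4) (3,3) (3,4)] -> total=8
Click 3 (1,1) count=2: revealed 1 new [(1,1)] -> total=9
Click 4 (4,3) count=2: revealed 1 new [(4,3)] -> total=10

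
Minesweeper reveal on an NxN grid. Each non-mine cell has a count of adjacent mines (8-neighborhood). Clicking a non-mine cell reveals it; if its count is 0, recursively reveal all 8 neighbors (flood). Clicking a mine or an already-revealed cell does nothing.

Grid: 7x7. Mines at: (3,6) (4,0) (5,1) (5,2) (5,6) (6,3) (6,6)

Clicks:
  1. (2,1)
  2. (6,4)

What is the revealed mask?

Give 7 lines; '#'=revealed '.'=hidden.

Answer: #######
#######
#######
######.
.#####.
...###.
....#..

Derivation:
Click 1 (2,1) count=0: revealed 35 new [(0,0) (0,1) (0,2) (0,3) (0,4) (0,5) (0,6) (1,0) (1,1) (1,2) (1,3) (1,4) (1,5) (1,6) (2,0) (2,1) (2,2) (2,3) (2,4) (2,5) (2,6) (3,0) (3,1) (3,2) (3,3) (3,4) (3,5) (4,1) (4,2) (4,3) (4,4) (4,5) (5,3) (5,4) (5,5)] -> total=35
Click 2 (6,4) count=1: revealed 1 new [(6,4)] -> total=36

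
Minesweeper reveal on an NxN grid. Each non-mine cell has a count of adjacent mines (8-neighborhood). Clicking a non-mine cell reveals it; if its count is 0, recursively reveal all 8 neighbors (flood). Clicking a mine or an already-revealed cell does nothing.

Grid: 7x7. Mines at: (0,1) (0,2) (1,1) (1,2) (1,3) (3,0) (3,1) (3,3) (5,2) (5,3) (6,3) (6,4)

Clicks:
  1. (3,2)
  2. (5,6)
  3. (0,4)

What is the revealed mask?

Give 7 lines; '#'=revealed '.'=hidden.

Click 1 (3,2) count=2: revealed 1 new [(3,2)] -> total=1
Click 2 (5,6) count=0: revealed 20 new [(0,4) (0,5) (0,6) (1,4) (1,5) (1,6) (2,4) (2,5) (2,6) (3,4) (3,5) (3,6) (4,4) (4,5) (4,6) (5,4) (5,5) (5,6) (6,5) (6,6)] -> total=21
Click 3 (0,4) count=1: revealed 0 new [(none)] -> total=21

Answer: ....###
....###
....###
..#.###
....###
....###
.....##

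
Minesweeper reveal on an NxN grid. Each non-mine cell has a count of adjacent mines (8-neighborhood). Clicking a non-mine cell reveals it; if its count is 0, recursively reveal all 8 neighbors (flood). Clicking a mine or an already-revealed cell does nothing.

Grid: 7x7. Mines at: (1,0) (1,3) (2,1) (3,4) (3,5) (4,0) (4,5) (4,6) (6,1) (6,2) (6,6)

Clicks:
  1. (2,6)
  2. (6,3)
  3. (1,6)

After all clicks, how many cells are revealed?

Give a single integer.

Answer: 10

Derivation:
Click 1 (2,6) count=1: revealed 1 new [(2,6)] -> total=1
Click 2 (6,3) count=1: revealed 1 new [(6,3)] -> total=2
Click 3 (1,6) count=0: revealed 8 new [(0,4) (0,5) (0,6) (1,4) (1,5) (1,6) (2,4) (2,5)] -> total=10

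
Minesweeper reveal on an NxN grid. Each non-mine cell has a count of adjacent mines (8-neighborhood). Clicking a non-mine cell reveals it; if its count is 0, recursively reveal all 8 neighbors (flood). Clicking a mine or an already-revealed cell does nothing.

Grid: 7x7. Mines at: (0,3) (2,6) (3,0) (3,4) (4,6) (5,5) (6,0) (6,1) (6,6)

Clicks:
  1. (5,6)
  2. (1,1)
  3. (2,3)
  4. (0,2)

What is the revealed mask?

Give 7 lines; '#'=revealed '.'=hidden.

Answer: ###....
####...
####...
.###...
.####..
.####.#
..###..

Derivation:
Click 1 (5,6) count=3: revealed 1 new [(5,6)] -> total=1
Click 2 (1,1) count=0: revealed 25 new [(0,0) (0,1) (0,2) (1,0) (1,1) (1,2) (1,3) (2,0) (2,1) (2,2) (2,3) (3,1) (3,2) (3,3) (4,1) (4,2) (4,3) (4,4) (5,1) (5,2) (5,3) (5,4) (6,2) (6,3) (6,4)] -> total=26
Click 3 (2,3) count=1: revealed 0 new [(none)] -> total=26
Click 4 (0,2) count=1: revealed 0 new [(none)] -> total=26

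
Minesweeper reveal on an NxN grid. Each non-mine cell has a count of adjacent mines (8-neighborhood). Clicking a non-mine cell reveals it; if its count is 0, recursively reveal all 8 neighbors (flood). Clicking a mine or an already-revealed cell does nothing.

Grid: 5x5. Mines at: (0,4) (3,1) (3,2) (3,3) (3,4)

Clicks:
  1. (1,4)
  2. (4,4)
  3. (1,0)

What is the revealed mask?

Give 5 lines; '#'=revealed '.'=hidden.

Click 1 (1,4) count=1: revealed 1 new [(1,4)] -> total=1
Click 2 (4,4) count=2: revealed 1 new [(4,4)] -> total=2
Click 3 (1,0) count=0: revealed 12 new [(0,0) (0,1) (0,2) (0,3) (1,0) (1,1) (1,2) (1,3) (2,0) (2,1) (2,2) (2,3)] -> total=14

Answer: ####.
#####
####.
.....
....#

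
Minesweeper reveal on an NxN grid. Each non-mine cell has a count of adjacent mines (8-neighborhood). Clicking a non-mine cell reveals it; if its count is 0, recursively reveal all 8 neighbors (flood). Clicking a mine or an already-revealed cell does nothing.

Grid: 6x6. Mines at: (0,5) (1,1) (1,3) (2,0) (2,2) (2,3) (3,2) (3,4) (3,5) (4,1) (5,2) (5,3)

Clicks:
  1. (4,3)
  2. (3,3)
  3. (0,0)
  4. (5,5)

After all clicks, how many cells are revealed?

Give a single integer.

Answer: 7

Derivation:
Click 1 (4,3) count=4: revealed 1 new [(4,3)] -> total=1
Click 2 (3,3) count=4: revealed 1 new [(3,3)] -> total=2
Click 3 (0,0) count=1: revealed 1 new [(0,0)] -> total=3
Click 4 (5,5) count=0: revealed 4 new [(4,4) (4,5) (5,4) (5,5)] -> total=7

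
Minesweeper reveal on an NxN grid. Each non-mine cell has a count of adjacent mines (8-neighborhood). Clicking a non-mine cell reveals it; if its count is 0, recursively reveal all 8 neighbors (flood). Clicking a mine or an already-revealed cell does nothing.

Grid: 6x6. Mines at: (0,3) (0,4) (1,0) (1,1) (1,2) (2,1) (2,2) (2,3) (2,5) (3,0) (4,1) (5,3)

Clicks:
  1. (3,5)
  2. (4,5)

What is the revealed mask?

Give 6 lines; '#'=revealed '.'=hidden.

Answer: ......
......
......
....##
....##
....##

Derivation:
Click 1 (3,5) count=1: revealed 1 new [(3,5)] -> total=1
Click 2 (4,5) count=0: revealed 5 new [(3,4) (4,4) (4,5) (5,4) (5,5)] -> total=6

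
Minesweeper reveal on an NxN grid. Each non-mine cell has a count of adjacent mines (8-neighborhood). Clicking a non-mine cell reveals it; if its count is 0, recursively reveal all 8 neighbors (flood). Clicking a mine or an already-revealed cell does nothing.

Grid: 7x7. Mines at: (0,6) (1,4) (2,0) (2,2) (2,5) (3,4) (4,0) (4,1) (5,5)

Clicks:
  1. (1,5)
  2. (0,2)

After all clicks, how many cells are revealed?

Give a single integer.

Click 1 (1,5) count=3: revealed 1 new [(1,5)] -> total=1
Click 2 (0,2) count=0: revealed 8 new [(0,0) (0,1) (0,2) (0,3) (1,0) (1,1) (1,2) (1,3)] -> total=9

Answer: 9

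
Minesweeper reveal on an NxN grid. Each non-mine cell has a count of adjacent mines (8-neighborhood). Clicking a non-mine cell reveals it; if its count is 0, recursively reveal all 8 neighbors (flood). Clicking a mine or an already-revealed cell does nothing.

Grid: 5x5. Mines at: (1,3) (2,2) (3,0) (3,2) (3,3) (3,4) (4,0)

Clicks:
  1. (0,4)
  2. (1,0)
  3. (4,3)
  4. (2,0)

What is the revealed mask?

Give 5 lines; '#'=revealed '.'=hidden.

Answer: ###.#
###..
##...
.....
...#.

Derivation:
Click 1 (0,4) count=1: revealed 1 new [(0,4)] -> total=1
Click 2 (1,0) count=0: revealed 8 new [(0,0) (0,1) (0,2) (1,0) (1,1) (1,2) (2,0) (2,1)] -> total=9
Click 3 (4,3) count=3: revealed 1 new [(4,3)] -> total=10
Click 4 (2,0) count=1: revealed 0 new [(none)] -> total=10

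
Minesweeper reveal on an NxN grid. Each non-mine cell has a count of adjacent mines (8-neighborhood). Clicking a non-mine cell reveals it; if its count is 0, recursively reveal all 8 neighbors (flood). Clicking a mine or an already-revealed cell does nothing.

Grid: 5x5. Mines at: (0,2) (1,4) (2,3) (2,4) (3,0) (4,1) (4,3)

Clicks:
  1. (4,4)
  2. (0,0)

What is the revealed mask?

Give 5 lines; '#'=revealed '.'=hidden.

Click 1 (4,4) count=1: revealed 1 new [(4,4)] -> total=1
Click 2 (0,0) count=0: revealed 6 new [(0,0) (0,1) (1,0) (1,1) (2,0) (2,1)] -> total=7

Answer: ##...
##...
##...
.....
....#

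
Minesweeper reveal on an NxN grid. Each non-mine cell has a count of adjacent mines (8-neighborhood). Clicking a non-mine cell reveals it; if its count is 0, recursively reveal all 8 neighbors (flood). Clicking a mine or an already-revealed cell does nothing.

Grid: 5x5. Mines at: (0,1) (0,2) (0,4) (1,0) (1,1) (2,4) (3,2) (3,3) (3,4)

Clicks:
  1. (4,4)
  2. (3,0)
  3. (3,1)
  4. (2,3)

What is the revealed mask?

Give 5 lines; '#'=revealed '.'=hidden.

Click 1 (4,4) count=2: revealed 1 new [(4,4)] -> total=1
Click 2 (3,0) count=0: revealed 6 new [(2,0) (2,1) (3,0) (3,1) (4,0) (4,1)] -> total=7
Click 3 (3,1) count=1: revealed 0 new [(none)] -> total=7
Click 4 (2,3) count=4: revealed 1 new [(2,3)] -> total=8

Answer: .....
.....
##.#.
##...
##..#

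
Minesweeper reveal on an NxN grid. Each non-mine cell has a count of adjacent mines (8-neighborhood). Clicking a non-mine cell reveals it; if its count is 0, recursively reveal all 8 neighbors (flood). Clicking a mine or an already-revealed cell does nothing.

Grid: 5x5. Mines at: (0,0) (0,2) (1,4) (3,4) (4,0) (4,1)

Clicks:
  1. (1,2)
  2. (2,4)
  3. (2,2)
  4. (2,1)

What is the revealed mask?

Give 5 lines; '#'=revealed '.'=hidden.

Answer: .....
####.
#####
####.
.....

Derivation:
Click 1 (1,2) count=1: revealed 1 new [(1,2)] -> total=1
Click 2 (2,4) count=2: revealed 1 new [(2,4)] -> total=2
Click 3 (2,2) count=0: revealed 11 new [(1,0) (1,1) (1,3) (2,0) (2,1) (2,2) (2,3) (3,0) (3,1) (3,2) (3,3)] -> total=13
Click 4 (2,1) count=0: revealed 0 new [(none)] -> total=13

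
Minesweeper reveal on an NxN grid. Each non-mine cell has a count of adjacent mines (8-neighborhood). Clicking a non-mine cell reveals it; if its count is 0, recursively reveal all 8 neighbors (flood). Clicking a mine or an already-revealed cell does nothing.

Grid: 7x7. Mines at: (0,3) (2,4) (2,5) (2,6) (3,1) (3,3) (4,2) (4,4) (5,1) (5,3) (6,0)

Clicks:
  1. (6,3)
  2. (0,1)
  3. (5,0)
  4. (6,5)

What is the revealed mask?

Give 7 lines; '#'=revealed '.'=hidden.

Answer: ###....
###....
###....
.....##
.....##
#...###
...####

Derivation:
Click 1 (6,3) count=1: revealed 1 new [(6,3)] -> total=1
Click 2 (0,1) count=0: revealed 9 new [(0,0) (0,1) (0,2) (1,0) (1,1) (1,2) (2,0) (2,1) (2,2)] -> total=10
Click 3 (5,0) count=2: revealed 1 new [(5,0)] -> total=11
Click 4 (6,5) count=0: revealed 10 new [(3,5) (3,6) (4,5) (4,6) (5,4) (5,5) (5,6) (6,4) (6,5) (6,6)] -> total=21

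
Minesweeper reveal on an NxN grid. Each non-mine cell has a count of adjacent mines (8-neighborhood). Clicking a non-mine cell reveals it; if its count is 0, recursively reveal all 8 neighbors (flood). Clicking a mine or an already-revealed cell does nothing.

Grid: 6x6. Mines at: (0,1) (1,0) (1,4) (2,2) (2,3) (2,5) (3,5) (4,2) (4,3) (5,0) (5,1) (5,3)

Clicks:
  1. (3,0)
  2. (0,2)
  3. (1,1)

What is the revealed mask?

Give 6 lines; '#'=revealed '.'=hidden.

Click 1 (3,0) count=0: revealed 6 new [(2,0) (2,1) (3,0) (3,1) (4,0) (4,1)] -> total=6
Click 2 (0,2) count=1: revealed 1 new [(0,2)] -> total=7
Click 3 (1,1) count=3: revealed 1 new [(1,1)] -> total=8

Answer: ..#...
.#....
##....
##....
##....
......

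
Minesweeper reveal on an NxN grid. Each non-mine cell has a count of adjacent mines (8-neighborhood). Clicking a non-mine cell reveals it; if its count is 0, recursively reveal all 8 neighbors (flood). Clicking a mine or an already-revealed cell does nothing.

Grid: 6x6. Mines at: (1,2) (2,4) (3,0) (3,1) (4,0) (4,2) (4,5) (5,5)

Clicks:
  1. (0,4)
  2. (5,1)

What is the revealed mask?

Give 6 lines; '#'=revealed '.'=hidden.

Answer: ...###
...###
......
......
......
.#....

Derivation:
Click 1 (0,4) count=0: revealed 6 new [(0,3) (0,4) (0,5) (1,3) (1,4) (1,5)] -> total=6
Click 2 (5,1) count=2: revealed 1 new [(5,1)] -> total=7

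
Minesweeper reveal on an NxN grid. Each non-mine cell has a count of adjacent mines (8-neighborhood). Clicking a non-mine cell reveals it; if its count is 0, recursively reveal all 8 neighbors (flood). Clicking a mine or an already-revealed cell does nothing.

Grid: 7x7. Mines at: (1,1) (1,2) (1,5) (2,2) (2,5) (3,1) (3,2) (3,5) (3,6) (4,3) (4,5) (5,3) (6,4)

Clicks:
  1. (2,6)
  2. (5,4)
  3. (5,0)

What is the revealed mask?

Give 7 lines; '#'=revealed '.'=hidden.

Answer: .......
.......
......#
.......
###....
###.#..
###....

Derivation:
Click 1 (2,6) count=4: revealed 1 new [(2,6)] -> total=1
Click 2 (5,4) count=4: revealed 1 new [(5,4)] -> total=2
Click 3 (5,0) count=0: revealed 9 new [(4,0) (4,1) (4,2) (5,0) (5,1) (5,2) (6,0) (6,1) (6,2)] -> total=11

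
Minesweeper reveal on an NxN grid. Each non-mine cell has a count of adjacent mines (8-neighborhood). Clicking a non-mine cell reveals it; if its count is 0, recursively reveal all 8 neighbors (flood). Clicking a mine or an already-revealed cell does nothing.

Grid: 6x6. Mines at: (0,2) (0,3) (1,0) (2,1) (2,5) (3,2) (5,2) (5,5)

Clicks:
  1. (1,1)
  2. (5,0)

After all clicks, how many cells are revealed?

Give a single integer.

Answer: 7

Derivation:
Click 1 (1,1) count=3: revealed 1 new [(1,1)] -> total=1
Click 2 (5,0) count=0: revealed 6 new [(3,0) (3,1) (4,0) (4,1) (5,0) (5,1)] -> total=7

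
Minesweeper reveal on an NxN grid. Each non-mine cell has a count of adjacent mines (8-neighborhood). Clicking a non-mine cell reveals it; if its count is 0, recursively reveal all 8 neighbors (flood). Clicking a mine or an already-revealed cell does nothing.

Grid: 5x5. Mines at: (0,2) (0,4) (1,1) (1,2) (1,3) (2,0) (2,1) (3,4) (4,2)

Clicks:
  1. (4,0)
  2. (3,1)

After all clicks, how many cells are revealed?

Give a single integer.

Answer: 4

Derivation:
Click 1 (4,0) count=0: revealed 4 new [(3,0) (3,1) (4,0) (4,1)] -> total=4
Click 2 (3,1) count=3: revealed 0 new [(none)] -> total=4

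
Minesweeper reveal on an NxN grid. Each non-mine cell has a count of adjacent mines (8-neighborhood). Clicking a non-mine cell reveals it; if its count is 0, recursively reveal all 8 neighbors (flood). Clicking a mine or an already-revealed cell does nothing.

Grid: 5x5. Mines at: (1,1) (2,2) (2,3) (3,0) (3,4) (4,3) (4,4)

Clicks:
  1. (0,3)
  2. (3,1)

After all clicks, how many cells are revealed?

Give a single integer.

Click 1 (0,3) count=0: revealed 6 new [(0,2) (0,3) (0,4) (1,2) (1,3) (1,4)] -> total=6
Click 2 (3,1) count=2: revealed 1 new [(3,1)] -> total=7

Answer: 7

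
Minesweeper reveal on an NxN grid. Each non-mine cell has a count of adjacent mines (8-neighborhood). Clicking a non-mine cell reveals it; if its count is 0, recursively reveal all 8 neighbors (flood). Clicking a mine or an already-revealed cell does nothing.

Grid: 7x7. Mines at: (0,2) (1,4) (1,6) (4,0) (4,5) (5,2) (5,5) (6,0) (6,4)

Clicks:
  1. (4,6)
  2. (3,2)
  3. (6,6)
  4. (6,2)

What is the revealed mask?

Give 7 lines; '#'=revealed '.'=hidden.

Click 1 (4,6) count=2: revealed 1 new [(4,6)] -> total=1
Click 2 (3,2) count=0: revealed 20 new [(0,0) (0,1) (1,0) (1,1) (1,2) (1,3) (2,0) (2,1) (2,2) (2,3) (2,4) (3,0) (3,1) (3,2) (3,3) (3,4) (4,1) (4,2) (4,3) (4,4)] -> total=21
Click 3 (6,6) count=1: revealed 1 new [(6,6)] -> total=22
Click 4 (6,2) count=1: revealed 1 new [(6,2)] -> total=23

Answer: ##.....
####...
#####..
#####..
.####.#
.......
..#...#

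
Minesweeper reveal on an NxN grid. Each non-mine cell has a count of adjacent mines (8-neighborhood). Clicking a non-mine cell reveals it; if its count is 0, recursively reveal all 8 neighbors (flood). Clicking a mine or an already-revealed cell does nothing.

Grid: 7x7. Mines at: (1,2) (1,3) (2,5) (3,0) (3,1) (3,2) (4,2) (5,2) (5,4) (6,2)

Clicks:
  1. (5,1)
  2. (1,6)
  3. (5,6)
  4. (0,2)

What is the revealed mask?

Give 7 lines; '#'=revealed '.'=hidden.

Click 1 (5,1) count=3: revealed 1 new [(5,1)] -> total=1
Click 2 (1,6) count=1: revealed 1 new [(1,6)] -> total=2
Click 3 (5,6) count=0: revealed 8 new [(3,5) (3,6) (4,5) (4,6) (5,5) (5,6) (6,5) (6,6)] -> total=10
Click 4 (0,2) count=2: revealed 1 new [(0,2)] -> total=11

Answer: ..#....
......#
.......
.....##
.....##
.#...##
.....##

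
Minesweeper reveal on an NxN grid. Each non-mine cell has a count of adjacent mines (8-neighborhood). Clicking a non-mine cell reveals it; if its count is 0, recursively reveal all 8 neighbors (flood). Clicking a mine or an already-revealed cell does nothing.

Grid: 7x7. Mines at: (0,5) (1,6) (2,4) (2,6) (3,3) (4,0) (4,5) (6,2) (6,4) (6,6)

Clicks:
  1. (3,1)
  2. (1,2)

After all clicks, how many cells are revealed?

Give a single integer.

Click 1 (3,1) count=1: revealed 1 new [(3,1)] -> total=1
Click 2 (1,2) count=0: revealed 16 new [(0,0) (0,1) (0,2) (0,3) (0,4) (1,0) (1,1) (1,2) (1,3) (1,4) (2,0) (2,1) (2,2) (2,3) (3,0) (3,2)] -> total=17

Answer: 17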